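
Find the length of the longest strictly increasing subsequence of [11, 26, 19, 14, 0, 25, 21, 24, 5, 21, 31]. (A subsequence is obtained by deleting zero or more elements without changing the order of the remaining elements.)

5

Scanning left to right, the best length ending at each element is: 11→1, 26→2, 19→2, 14→2, 0→1, 25→3, 21→3, 24→4, 5→2, 21→3, 31→5.
So the longest increasing subsequence has length 5, e.g. 11, 19, 21, 24, 31.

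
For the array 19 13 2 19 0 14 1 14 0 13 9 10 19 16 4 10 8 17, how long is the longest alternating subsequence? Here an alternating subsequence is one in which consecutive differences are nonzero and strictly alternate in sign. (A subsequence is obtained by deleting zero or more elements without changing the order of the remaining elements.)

Track the best alternating length ending on an up-step vs a down-step at each position: up/down = 1/1, 1/2, 1/2, 3/1, 1/4, 5/4, 5/6, 7/4, 1/8, 9/8, 9/10, 11/10, 11/1, 11/12, 9/12, 13/12, 13/14, 15/12.
The maximum over both is 15; one such subsequence is 19, 13, 19, 0, 14, 1, 14, 0, 13, 9, 10, 4, 10, 8, 17.

15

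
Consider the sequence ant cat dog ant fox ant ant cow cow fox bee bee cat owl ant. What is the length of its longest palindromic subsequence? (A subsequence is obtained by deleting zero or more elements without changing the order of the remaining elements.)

Using dp[i][j] = 2 + dp[i+1][j−1] if the ends match, else max(dp[i+1][j], dp[i][j−1]):
dp[1][15] = 8. A witness is ant cat fox cow cow fox cat ant at positions 1,2,5,8,9,10,13,15.

8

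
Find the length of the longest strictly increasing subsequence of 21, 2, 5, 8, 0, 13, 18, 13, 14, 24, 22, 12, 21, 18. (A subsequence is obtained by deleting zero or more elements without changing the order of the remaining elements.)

6

Let dp[i] be the longest increasing subsequence ending at position i. Then dp = [1, 1, 2, 3, 1, 4, 5, 4, 5, 6, 6, 4, 6, 6].
The maximum is 6; one witness is 2, 5, 8, 13, 18, 24 at positions 2,3,4,6,7,10.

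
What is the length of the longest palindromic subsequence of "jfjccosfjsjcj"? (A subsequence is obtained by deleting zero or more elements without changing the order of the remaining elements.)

Using dp[i][j] = 2 + dp[i+1][j−1] if the ends match, else max(dp[i+1][j], dp[i][j−1]):
dp[1][13] = 7. A witness is jcjsjcj at positions 1,4,9,10,11,12,13.

7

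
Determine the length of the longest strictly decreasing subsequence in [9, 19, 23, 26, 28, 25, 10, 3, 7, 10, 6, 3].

Let dp[i] be the longest decreasing subsequence ending at position i. Then dp = [1, 1, 1, 1, 1, 2, 3, 4, 4, 3, 5, 6].
The maximum is 6; one witness is 26, 25, 10, 7, 6, 3 at positions 4,6,7,9,11,12.

6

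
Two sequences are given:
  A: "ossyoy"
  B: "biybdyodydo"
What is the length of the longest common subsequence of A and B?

3

A longest common subsequence is oyo (length 3); the LCS DP confirms no longer common subsequence exists.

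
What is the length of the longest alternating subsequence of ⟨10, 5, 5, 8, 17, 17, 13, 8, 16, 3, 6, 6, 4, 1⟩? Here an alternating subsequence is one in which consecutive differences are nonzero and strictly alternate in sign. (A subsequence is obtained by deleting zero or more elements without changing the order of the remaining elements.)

8

A longest alternating subsequence is 10, 5, 17, 13, 16, 3, 6, 4 (positions 1,2,5,7,9,10,11,13); its 7 consecutive differences strictly alternate in sign, and length 8 is optimal.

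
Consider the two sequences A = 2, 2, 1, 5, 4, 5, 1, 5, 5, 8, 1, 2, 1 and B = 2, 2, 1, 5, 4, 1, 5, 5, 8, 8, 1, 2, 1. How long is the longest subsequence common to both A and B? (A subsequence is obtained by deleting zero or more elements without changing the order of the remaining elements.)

Backtracking the LCS table gives one alignment: 2 (A1,B1) → 2 (A2,B2) → 1 (A3,B3) → 5 (A4,B4) → 4 (A5,B5) → 1 (A7,B6) → 5 (A8,B7) → 5 (A9,B8) → 8 (A10,B10) → 1 (A11,B11) → 2 (A12,B12) → 1 (A13,B13).
So the longest common subsequence has length 12.

12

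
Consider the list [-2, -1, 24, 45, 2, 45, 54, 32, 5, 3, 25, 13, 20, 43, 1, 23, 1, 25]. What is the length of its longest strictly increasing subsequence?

8

One longest increasing subsequence is -2, -1, 2, 5, 13, 20, 23, 25 (positions 1,2,5,9,12,13,16,18), of length 8; no longer one exists.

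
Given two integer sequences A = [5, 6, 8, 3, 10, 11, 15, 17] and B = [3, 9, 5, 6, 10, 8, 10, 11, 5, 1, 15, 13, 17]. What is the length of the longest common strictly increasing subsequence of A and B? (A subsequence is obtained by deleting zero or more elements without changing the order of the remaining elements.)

7

For each value that appears in both, track the longest common increasing run ending there.
The best achievable length is 7; one witness is 5, 6, 8, 10, 11, 15, 17 (A-positions 1,2,3,5,6,7,8, B-positions 3,4,6,7,8,11,13).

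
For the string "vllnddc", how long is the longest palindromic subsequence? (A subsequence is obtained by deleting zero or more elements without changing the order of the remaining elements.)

2

One longest palindromic subsequence is dd (positions 5,6); it reads the same forward and backward, and the interval DP gives dp[1][7] = 2.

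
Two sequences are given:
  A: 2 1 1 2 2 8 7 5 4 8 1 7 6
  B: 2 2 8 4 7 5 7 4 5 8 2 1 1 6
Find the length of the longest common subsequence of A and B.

9

Backtracking the LCS table gives one alignment: 2 (A4,B1) → 2 (A5,B2) → 8 (A6,B3) → 7 (A7,B5) → 5 (A8,B6) → 4 (A9,B8) → 8 (A10,B10) → 1 (A11,B13) → 6 (A13,B14).
So the longest common subsequence has length 9.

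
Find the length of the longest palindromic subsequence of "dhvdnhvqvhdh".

9

One longest palindromic subsequence is hdhvqvhdh (positions 2,4,6,7,8,9,10,11,12); it reads the same forward and backward, and the interval DP gives dp[1][12] = 9.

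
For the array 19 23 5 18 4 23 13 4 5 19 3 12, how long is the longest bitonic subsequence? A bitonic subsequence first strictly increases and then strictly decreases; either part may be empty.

6

Let inc[i] be the LIS ending at i and dec[i] the longest strictly decreasing subsequence starting at i. inc = [1, 2, 1, 2, 1, 3, 2, 1, 2, 3, 1, 3], dec = [5, 5, 3, 4, 2, 4, 3, 2, 2, 2, 1, 1].
max_i inc[i]+dec[i]−1 = 6, with one witness 19, 23, 18, 13, 5, 3.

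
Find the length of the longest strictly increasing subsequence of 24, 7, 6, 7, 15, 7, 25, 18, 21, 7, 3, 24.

6

Let dp[i] be the longest increasing subsequence ending at position i. Then dp = [1, 1, 1, 2, 3, 2, 4, 4, 5, 2, 1, 6].
The maximum is 6; one witness is 6, 7, 15, 18, 21, 24 at positions 3,4,5,8,9,12.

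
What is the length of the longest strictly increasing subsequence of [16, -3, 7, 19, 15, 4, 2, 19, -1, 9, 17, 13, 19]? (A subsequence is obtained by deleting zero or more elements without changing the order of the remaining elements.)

One longest increasing subsequence is -3, 7, 15, 17, 19 (positions 2,3,5,11,13), of length 5; no longer one exists.

5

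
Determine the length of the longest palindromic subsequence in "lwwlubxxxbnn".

5

Using dp[i][j] = 2 + dp[i+1][j−1] if the ends match, else max(dp[i+1][j], dp[i][j−1]):
dp[1][12] = 5. A witness is bxxxb at positions 6,7,8,9,10.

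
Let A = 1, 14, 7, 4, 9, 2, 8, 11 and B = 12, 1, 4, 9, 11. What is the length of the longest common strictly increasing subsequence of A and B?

4

A longest common strictly increasing subsequence is 1, 4, 9, 11 (length 4); it appears in order in both A and B, and no longer such subsequence exists.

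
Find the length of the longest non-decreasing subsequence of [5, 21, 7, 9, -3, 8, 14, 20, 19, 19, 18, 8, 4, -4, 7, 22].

7

Let dp[i] be the longest non-decreasing subsequence ending at position i. Then dp = [1, 2, 2, 3, 1, 3, 4, 5, 5, 6, 5, 4, 2, 1, 3, 7].
The maximum is 7; one witness is 5, 7, 9, 14, 19, 19, 22 at positions 1,3,4,7,9,10,16.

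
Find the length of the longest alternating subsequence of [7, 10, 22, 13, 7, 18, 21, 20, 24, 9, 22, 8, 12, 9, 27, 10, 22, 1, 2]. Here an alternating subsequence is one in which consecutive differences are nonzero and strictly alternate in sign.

A longest alternating subsequence is 7, 22, 13, 21, 20, 24, 9, 22, 8, 12, 9, 27, 10, 22, 1, 2 (positions 1,3,4,7,8,9,10,11,12,13,14,15,16,17,18,19); its 15 consecutive differences strictly alternate in sign, and length 16 is optimal.

16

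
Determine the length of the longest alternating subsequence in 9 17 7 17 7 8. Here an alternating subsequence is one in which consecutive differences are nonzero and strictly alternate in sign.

Track the best alternating length ending on an up-step vs a down-step at each position: up/down = 1/1, 2/1, 1/3, 4/1, 1/5, 6/5.
The maximum over both is 6; one such subsequence is 9, 17, 7, 17, 7, 8.

6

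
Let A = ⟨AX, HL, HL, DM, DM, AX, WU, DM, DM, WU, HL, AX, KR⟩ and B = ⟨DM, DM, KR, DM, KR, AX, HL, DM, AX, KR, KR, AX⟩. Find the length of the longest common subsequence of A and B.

6

A longest common subsequence is DM, DM, AX, DM, AX, KR (length 6); the LCS DP confirms no longer common subsequence exists.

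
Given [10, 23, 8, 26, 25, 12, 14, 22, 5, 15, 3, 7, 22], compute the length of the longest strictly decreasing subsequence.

One longest decreasing subsequence is 26, 25, 12, 5, 3 (positions 4,5,6,9,11), of length 5; no longer one exists.

5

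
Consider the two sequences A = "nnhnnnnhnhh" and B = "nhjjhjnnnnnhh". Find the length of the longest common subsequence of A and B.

9

A longest common subsequence is nhnnnnnhh (length 9); the LCS DP confirms no longer common subsequence exists.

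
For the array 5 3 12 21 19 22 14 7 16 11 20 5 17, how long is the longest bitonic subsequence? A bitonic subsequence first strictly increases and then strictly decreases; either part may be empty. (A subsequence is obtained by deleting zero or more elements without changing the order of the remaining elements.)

7

One longest bitonic subsequence is 5, 12, 21, 19, 16, 11, 5 (positions 1,3,4,5,9,10,12): it rises to 21 then falls. Length 7 is optimal.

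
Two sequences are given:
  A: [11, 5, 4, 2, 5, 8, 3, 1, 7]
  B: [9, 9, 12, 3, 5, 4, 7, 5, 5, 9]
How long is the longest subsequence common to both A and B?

Backtracking the LCS table gives one alignment: 5 (A2,B5) → 4 (A3,B6) → 5 (A5,B9).
So the longest common subsequence has length 3.

3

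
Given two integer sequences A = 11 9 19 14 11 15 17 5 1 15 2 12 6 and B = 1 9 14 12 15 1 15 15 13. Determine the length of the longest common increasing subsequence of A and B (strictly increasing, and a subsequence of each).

3

For each value that appears in both, track the longest common increasing run ending there.
The best achievable length is 3; one witness is 9, 14, 15 (A-positions 2,4,6, B-positions 2,3,5).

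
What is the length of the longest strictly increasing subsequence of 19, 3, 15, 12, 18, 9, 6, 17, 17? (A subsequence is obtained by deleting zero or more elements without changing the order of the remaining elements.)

Let dp[i] be the longest increasing subsequence ending at position i. Then dp = [1, 1, 2, 2, 3, 2, 2, 3, 3].
The maximum is 3; one witness is 3, 15, 18 at positions 2,3,5.

3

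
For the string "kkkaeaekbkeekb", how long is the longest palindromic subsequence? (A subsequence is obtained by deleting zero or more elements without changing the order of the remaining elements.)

9

Using dp[i][j] = 2 + dp[i+1][j−1] if the ends match, else max(dp[i+1][j], dp[i][j−1]):
dp[1][14] = 9. A witness is keekbkeek at positions 3,5,7,8,9,10,11,12,13.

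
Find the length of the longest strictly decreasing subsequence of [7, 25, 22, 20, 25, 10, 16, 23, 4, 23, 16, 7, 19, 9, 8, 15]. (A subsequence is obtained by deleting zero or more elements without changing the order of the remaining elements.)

6

One longest decreasing subsequence is 25, 22, 20, 10, 9, 8 (positions 2,3,4,6,14,15), of length 6; no longer one exists.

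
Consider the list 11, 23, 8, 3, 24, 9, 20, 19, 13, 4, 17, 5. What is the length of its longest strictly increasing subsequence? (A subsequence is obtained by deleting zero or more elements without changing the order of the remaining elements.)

4

Let dp[i] be the longest increasing subsequence ending at position i. Then dp = [1, 2, 1, 1, 3, 2, 3, 3, 3, 2, 4, 3].
The maximum is 4; one witness is 8, 9, 13, 17 at positions 3,6,9,11.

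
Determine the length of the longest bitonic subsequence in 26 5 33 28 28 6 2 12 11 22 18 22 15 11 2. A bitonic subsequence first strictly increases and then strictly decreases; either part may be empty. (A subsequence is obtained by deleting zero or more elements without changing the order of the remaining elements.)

One longest bitonic subsequence is 26, 33, 28, 22, 18, 15, 11, 2 (positions 1,3,5,10,11,13,14,15): it rises to 33 then falls. Length 8 is optimal.

8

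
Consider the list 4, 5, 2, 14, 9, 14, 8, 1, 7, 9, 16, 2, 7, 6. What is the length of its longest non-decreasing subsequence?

Scanning left to right, the best length ending at each element is: 4→1, 5→2, 2→1, 14→3, 9→3, 14→4, 8→3, 1→1, 7→3, 9→4, 16→5, 2→2, 7→4, 6→3.
So the longest non-decreasing subsequence has length 5, e.g. 4, 5, 14, 14, 16.

5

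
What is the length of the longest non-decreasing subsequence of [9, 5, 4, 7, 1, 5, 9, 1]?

3

One longest non-decreasing subsequence is 5, 7, 9 (positions 2,4,7), of length 3; no longer one exists.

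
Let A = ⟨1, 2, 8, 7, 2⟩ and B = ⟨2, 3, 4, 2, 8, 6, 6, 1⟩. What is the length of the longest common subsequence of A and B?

Backtracking the LCS table gives one alignment: 2 (A2,B4) → 8 (A3,B5).
So the longest common subsequence has length 2.

2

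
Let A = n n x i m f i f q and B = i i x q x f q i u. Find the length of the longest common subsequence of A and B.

Backtracking the LCS table gives one alignment: i (A4,B1) → i (A7,B2) → f (A8,B6) → q (A9,B7).
So the longest common subsequence has length 4.

4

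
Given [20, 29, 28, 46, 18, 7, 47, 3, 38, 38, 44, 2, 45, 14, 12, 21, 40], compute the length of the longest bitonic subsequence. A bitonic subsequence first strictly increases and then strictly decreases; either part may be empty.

One longest bitonic subsequence is 20, 29, 28, 18, 7, 3, 2 (positions 1,2,3,5,6,8,12): it rises to 29 then falls. Length 7 is optimal.

7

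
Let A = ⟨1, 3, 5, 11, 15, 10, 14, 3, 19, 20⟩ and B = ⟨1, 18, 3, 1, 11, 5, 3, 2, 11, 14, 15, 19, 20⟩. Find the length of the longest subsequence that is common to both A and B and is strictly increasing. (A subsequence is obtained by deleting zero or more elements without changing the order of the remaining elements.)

For each value that appears in both, track the longest common increasing run ending there.
The best achievable length is 7; one witness is 1, 3, 5, 11, 14, 19, 20 (A-positions 1,2,3,4,7,9,10, B-positions 1,3,6,9,10,12,13).

7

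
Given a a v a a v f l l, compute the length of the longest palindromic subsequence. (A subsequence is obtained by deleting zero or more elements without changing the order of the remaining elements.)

One longest palindromic subsequence is aavaa (positions 1,2,3,4,5); it reads the same forward and backward, and the interval DP gives dp[1][9] = 5.

5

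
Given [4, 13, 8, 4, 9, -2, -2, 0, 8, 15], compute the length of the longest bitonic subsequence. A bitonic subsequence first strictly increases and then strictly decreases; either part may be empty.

5

One longest bitonic subsequence is 4, 13, 8, 4, 0 (positions 1,2,3,4,8): it rises to 13 then falls. Length 5 is optimal.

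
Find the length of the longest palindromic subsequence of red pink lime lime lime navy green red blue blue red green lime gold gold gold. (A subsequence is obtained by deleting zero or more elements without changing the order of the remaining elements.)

8

One longest palindromic subsequence is lime green red blue blue red green lime (positions 5,7,8,9,10,11,12,13); it reads the same forward and backward, and the interval DP gives dp[1][16] = 8.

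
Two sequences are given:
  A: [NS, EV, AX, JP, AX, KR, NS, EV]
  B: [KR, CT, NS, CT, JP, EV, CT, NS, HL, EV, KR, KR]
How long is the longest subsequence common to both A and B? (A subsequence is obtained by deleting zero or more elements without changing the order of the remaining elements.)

4

Backtracking the LCS table gives one alignment: NS (A1,B3) → EV (A2,B6) → NS (A7,B8) → EV (A8,B10).
So the longest common subsequence has length 4.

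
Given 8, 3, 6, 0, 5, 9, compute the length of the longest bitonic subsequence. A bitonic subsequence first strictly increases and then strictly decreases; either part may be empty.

One longest bitonic subsequence is 8, 6, 5 (positions 1,3,5): it rises to 8 then falls. Length 3 is optimal.

3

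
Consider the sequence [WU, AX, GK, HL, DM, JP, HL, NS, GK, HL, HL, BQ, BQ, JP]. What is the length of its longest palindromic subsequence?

5

Using dp[i][j] = 2 + dp[i+1][j−1] if the ends match, else max(dp[i+1][j], dp[i][j−1]):
dp[1][14] = 5. A witness is JP HL HL HL JP at positions 6,7,10,11,14.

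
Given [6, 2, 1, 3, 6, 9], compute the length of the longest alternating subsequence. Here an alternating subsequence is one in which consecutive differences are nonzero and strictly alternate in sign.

3

Track the best alternating length ending on an up-step vs a down-step at each position: up/down = 1/1, 1/2, 1/2, 3/2, 3/1, 3/1.
The maximum over both is 3; one such subsequence is 6, 2, 3.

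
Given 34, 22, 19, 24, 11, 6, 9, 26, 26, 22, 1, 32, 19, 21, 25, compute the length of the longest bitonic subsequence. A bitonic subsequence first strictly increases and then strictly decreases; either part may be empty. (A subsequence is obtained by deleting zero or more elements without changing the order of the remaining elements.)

6

Let inc[i] be the LIS ending at i and dec[i] the longest strictly decreasing subsequence starting at i. inc = [1, 1, 1, 2, 1, 1, 2, 3, 3, 3, 1, 4, 3, 4, 5], dec = [6, 5, 4, 4, 3, 2, 2, 3, 3, 2, 1, 2, 1, 1, 1].
max_i inc[i]+dec[i]−1 = 6, with one witness 34, 22, 19, 11, 9, 1.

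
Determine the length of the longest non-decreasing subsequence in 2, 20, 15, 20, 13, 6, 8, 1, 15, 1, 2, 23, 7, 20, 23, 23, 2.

Scanning left to right, the best length ending at each element is: 2→1, 20→2, 15→2, 20→3, 13→2, 6→2, 8→3, 1→1, 15→4, 1→2, 2→3, 23→5, 7→4, 20→5, 23→6, 23→7, 2→4.
So the longest non-decreasing subsequence has length 7, e.g. 2, 6, 8, 15, 23, 23, 23.

7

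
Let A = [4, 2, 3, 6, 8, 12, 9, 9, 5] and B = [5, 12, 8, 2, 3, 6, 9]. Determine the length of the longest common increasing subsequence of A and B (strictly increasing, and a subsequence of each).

4

A longest common strictly increasing subsequence is 2, 3, 6, 9 (length 4); it appears in order in both A and B, and no longer such subsequence exists.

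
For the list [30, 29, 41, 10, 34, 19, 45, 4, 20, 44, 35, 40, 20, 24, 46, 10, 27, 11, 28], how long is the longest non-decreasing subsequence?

Scanning left to right, the best length ending at each element is: 30→1, 29→1, 41→2, 10→1, 34→2, 19→2, 45→3, 4→1, 20→3, 44→4, 35→4, 40→5, 20→4, 24→5, 46→6, 10→2, 27→6, 11→3, 28→7.
So the longest non-decreasing subsequence has length 7, e.g. 10, 19, 20, 20, 24, 27, 28.

7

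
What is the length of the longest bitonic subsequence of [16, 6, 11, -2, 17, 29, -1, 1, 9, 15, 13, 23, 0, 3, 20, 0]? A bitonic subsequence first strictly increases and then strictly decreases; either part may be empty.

8

One longest bitonic subsequence is 6, 11, 17, 29, 15, 13, 3, 0 (positions 2,3,5,6,10,11,14,16): it rises to 29 then falls. Length 8 is optimal.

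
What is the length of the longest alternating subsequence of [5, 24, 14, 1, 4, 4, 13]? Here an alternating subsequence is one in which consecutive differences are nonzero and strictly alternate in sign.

4

A longest alternating subsequence is 5, 24, 1, 4 (positions 1,2,4,5); its 3 consecutive differences strictly alternate in sign, and length 4 is optimal.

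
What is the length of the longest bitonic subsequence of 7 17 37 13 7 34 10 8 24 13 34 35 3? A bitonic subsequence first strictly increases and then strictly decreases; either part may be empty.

7

One longest bitonic subsequence is 7, 17, 37, 34, 24, 13, 3 (positions 1,2,3,6,9,10,13): it rises to 37 then falls. Length 7 is optimal.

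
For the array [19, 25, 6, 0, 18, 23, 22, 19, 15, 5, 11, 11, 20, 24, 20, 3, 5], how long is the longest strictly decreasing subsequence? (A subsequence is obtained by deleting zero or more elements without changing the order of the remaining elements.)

7

One longest decreasing subsequence is 25, 23, 22, 19, 15, 5, 3 (positions 2,6,7,8,9,10,16), of length 7; no longer one exists.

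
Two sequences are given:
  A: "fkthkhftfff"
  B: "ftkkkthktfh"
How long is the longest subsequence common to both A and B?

7

Backtracking the LCS table gives one alignment: f (A1,B1) → k (A2,B5) → t (A3,B6) → h (A4,B7) → k (A5,B8) → t (A8,B9) → f (A9,B10).
So the longest common subsequence has length 7.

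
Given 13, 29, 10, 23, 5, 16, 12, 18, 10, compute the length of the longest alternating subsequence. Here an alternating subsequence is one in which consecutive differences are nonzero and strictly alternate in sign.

A longest alternating subsequence is 13, 29, 10, 23, 5, 16, 12, 18, 10 (positions 1,2,3,4,5,6,7,8,9); its 8 consecutive differences strictly alternate in sign, and length 9 is optimal.

9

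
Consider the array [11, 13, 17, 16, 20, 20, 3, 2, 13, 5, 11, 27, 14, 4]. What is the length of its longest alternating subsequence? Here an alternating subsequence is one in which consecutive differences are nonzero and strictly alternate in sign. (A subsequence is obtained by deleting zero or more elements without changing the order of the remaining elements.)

Track the best alternating length ending on an up-step vs a down-step at each position: up/down = 1/1, 2/1, 2/1, 2/3, 4/1, 4/1, 1/5, 1/5, 6/5, 6/7, 8/7, 8/1, 8/9, 6/9.
The maximum over both is 9; one such subsequence is 11, 17, 16, 20, 3, 13, 5, 27, 14.

9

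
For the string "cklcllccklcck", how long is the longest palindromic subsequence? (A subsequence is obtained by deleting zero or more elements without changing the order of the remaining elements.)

8

One longest palindromic subsequence is kclcclck (positions 2,4,6,7,8,10,12,13); it reads the same forward and backward, and the interval DP gives dp[1][13] = 8.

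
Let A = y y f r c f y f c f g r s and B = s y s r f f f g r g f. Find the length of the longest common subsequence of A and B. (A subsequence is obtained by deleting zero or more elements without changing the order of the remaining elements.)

7

Backtracking the LCS table gives one alignment: y (A1,B2) → r (A4,B4) → f (A6,B5) → f (A8,B6) → f (A10,B7) → g (A11,B8) → r (A12,B9).
So the longest common subsequence has length 7.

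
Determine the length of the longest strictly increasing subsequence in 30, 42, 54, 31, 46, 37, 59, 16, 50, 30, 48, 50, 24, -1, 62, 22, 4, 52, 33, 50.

6

Scanning left to right, the best length ending at each element is: 30→1, 42→2, 54→3, 31→2, 46→3, 37→3, 59→4, 16→1, 50→4, 30→2, 48→4, 50→5, 24→2, -1→1, 62→6, 22→2, 4→2, 52→6, 33→3, 50→5.
So the longest increasing subsequence has length 6, e.g. 30, 42, 46, 48, 50, 62.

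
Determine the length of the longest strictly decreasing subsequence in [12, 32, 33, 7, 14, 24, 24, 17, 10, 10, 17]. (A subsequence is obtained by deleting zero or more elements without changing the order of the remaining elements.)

4

Let dp[i] be the longest decreasing subsequence ending at position i. Then dp = [1, 1, 1, 2, 2, 2, 2, 3, 4, 4, 3].
The maximum is 4; one witness is 32, 24, 17, 10 at positions 2,6,8,9.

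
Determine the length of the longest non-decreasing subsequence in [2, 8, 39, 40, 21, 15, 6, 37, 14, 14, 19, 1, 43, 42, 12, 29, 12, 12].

One longest non-decreasing subsequence is 2, 8, 14, 14, 19, 43 (positions 1,2,9,10,11,13), of length 6; no longer one exists.

6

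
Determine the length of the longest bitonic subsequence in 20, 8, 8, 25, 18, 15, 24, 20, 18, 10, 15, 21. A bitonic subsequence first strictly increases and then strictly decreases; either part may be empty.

Let inc[i] be the LIS ending at i and dec[i] the longest strictly decreasing subsequence starting at i. inc = [1, 1, 1, 2, 2, 2, 3, 3, 3, 2, 3, 4], dec = [4, 1, 1, 5, 3, 2, 4, 3, 2, 1, 1, 1].
max_i inc[i]+dec[i]−1 = 6, with one witness 20, 25, 24, 20, 18, 15.

6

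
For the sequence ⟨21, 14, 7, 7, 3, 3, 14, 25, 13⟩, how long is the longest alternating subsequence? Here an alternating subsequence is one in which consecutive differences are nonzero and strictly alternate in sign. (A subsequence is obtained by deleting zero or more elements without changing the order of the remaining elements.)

4

A longest alternating subsequence is 21, 7, 14, 13 (positions 1,3,7,9); its 3 consecutive differences strictly alternate in sign, and length 4 is optimal.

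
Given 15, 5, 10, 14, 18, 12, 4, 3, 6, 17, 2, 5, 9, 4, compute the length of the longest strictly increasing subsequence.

Let dp[i] be the longest increasing subsequence ending at position i. Then dp = [1, 1, 2, 3, 4, 3, 1, 1, 2, 4, 1, 2, 3, 2].
The maximum is 4; one witness is 5, 10, 14, 18 at positions 2,3,4,5.

4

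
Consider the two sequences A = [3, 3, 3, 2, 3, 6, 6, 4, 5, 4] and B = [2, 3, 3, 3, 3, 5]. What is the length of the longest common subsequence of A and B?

Backtracking the LCS table gives one alignment: 3 (A1,B2) → 3 (A2,B3) → 3 (A3,B4) → 3 (A5,B5) → 5 (A9,B6).
So the longest common subsequence has length 5.

5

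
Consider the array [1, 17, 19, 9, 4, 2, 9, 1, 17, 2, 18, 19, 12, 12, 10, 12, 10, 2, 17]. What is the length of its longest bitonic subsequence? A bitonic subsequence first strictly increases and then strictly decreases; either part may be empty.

Let inc[i] be the LIS ending at i and dec[i] the longest strictly decreasing subsequence starting at i. inc = [1, 2, 3, 2, 2, 2, 3, 1, 4, 2, 5, 6, 4, 4, 4, 5, 4, 2, 6], dec = [1, 5, 5, 4, 3, 2, 2, 1, 4, 1, 4, 4, 3, 3, 2, 3, 2, 1, 1].
max_i inc[i]+dec[i]−1 = 9, with one witness 1, 4, 9, 17, 18, 19, 12, 10, 2.

9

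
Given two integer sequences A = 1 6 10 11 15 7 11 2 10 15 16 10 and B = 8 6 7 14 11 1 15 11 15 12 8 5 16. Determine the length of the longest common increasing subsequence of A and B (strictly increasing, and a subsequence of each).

For each value that appears in both, track the longest common increasing run ending there.
The best achievable length is 5; one witness is 6, 7, 11, 15, 16 (A-positions 2,6,7,10,11, B-positions 2,3,5,7,13).

5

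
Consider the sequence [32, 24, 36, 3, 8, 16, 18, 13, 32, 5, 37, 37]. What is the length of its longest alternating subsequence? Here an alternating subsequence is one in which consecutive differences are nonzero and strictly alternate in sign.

Track the best alternating length ending on an up-step vs a down-step at each position: up/down = 1/1, 1/2, 3/1, 1/4, 5/4, 5/4, 5/4, 5/6, 7/4, 5/8, 9/1, 9/1.
The maximum over both is 9; one such subsequence is 32, 24, 36, 3, 16, 13, 32, 5, 37.

9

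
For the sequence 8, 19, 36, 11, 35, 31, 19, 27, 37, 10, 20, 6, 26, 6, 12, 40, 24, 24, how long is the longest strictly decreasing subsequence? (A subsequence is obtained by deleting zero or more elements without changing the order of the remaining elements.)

Let dp[i] be the longest decreasing subsequence ending at position i. Then dp = [1, 1, 1, 2, 2, 3, 4, 4, 1, 5, 5, 6, 5, 6, 6, 1, 6, 6].
The maximum is 6; one witness is 36, 35, 31, 19, 10, 6 at positions 3,5,6,7,10,12.

6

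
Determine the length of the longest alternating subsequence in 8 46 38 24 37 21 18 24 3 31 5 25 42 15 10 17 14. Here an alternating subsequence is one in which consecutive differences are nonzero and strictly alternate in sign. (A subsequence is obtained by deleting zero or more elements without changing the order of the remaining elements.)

13

A longest alternating subsequence is 8, 46, 24, 37, 21, 24, 3, 31, 5, 25, 15, 17, 14 (positions 1,2,4,5,6,8,9,10,11,12,14,16,17); its 12 consecutive differences strictly alternate in sign, and length 13 is optimal.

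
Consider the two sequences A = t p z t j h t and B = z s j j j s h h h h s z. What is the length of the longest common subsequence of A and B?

3

A longest common subsequence is zjh (length 3); the LCS DP confirms no longer common subsequence exists.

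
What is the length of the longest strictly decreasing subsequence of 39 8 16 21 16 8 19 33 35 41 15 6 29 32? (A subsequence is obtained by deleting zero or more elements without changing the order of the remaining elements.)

One longest decreasing subsequence is 39, 21, 16, 8, 6 (positions 1,4,5,6,12), of length 5; no longer one exists.

5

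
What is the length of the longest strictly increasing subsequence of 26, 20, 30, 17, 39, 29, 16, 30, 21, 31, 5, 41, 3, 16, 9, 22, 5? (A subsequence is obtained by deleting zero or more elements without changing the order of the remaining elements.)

Scanning left to right, the best length ending at each element is: 26→1, 20→1, 30→2, 17→1, 39→3, 29→2, 16→1, 30→3, 21→2, 31→4, 5→1, 41→5, 3→1, 16→2, 9→2, 22→3, 5→2.
So the longest increasing subsequence has length 5, e.g. 26, 29, 30, 31, 41.

5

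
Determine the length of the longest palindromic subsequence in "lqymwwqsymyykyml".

8

Using dp[i][j] = 2 + dp[i+1][j−1] if the ends match, else max(dp[i+1][j], dp[i][j−1]):
dp[1][16] = 8. A witness is lmyyyyml at positions 1,4,9,11,12,14,15,16.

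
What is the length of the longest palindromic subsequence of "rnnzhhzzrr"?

One longest palindromic subsequence is rzhhzr (positions 1,4,5,6,8,10); it reads the same forward and backward, and the interval DP gives dp[1][10] = 6.

6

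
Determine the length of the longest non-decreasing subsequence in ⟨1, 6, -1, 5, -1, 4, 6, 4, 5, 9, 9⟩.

7

Let dp[i] be the longest non-decreasing subsequence ending at position i. Then dp = [1, 2, 1, 2, 2, 3, 4, 4, 5, 6, 7].
The maximum is 7; one witness is -1, -1, 4, 4, 5, 9, 9 at positions 3,5,6,8,9,10,11.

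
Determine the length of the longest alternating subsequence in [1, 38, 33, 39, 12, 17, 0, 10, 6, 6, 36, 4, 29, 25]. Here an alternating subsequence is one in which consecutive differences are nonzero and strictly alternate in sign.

13

A longest alternating subsequence is 1, 38, 33, 39, 12, 17, 0, 10, 6, 36, 4, 29, 25 (positions 1,2,3,4,5,6,7,8,9,11,12,13,14); its 12 consecutive differences strictly alternate in sign, and length 13 is optimal.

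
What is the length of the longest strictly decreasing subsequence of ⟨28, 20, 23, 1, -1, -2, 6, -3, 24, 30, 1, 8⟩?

One longest decreasing subsequence is 28, 20, 1, -1, -2, -3 (positions 1,2,4,5,6,8), of length 6; no longer one exists.

6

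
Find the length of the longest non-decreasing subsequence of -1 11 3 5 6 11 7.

Scanning left to right, the best length ending at each element is: -1→1, 11→2, 3→2, 5→3, 6→4, 11→5, 7→5.
So the longest non-decreasing subsequence has length 5, e.g. -1, 3, 5, 6, 11.

5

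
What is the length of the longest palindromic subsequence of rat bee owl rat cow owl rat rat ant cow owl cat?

6

One longest palindromic subsequence is owl cow rat rat cow owl (positions 3,5,7,8,10,11); it reads the same forward and backward, and the interval DP gives dp[1][12] = 6.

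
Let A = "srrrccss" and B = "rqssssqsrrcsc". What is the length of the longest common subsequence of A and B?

A longest common subsequence is srrcc (length 5); the LCS DP confirms no longer common subsequence exists.

5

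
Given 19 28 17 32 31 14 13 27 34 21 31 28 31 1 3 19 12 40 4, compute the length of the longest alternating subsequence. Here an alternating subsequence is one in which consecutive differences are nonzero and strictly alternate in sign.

15

A longest alternating subsequence is 19, 28, 17, 32, 14, 27, 21, 31, 28, 31, 1, 19, 12, 40, 4 (positions 1,2,3,4,6,8,10,11,12,13,14,16,17,18,19); its 14 consecutive differences strictly alternate in sign, and length 15 is optimal.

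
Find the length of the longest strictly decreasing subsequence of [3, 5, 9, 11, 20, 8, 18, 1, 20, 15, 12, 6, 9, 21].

5

Scanning left to right, the best length ending at each element is: 3→1, 5→1, 9→1, 11→1, 20→1, 8→2, 18→2, 1→3, 20→1, 15→3, 12→4, 6→5, 9→5, 21→1.
So the longest decreasing subsequence has length 5, e.g. 20, 18, 15, 12, 6.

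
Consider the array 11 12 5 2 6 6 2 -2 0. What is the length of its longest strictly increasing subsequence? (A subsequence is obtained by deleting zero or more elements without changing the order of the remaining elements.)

2

One longest increasing subsequence is 11, 12 (positions 1,2), of length 2; no longer one exists.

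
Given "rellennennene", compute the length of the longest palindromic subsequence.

One longest palindromic subsequence is eennennee (positions 2,5,6,7,8,9,10,11,13); it reads the same forward and backward, and the interval DP gives dp[1][13] = 9.

9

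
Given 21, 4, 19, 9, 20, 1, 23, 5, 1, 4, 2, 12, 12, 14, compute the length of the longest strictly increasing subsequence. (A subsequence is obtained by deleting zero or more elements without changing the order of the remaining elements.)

One longest increasing subsequence is 4, 19, 20, 23 (positions 2,3,5,7), of length 4; no longer one exists.

4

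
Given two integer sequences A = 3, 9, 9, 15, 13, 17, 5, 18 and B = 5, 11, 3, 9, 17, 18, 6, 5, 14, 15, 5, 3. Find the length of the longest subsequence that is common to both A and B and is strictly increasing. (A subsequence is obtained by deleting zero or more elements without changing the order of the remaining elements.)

4

For each value that appears in both, track the longest common increasing run ending there.
The best achievable length is 4; one witness is 3, 9, 17, 18 (A-positions 1,2,6,8, B-positions 3,4,5,6).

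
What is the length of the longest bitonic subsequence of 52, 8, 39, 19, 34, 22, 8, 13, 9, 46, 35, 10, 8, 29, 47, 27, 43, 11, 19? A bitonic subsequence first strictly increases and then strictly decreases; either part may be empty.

8

Let inc[i] be the LIS ending at i and dec[i] the longest strictly decreasing subsequence starting at i. inc = [1, 1, 2, 2, 3, 3, 1, 2, 2, 4, 4, 3, 1, 4, 5, 4, 5, 4, 5], dec = [7, 1, 6, 4, 5, 4, 1, 3, 2, 5, 4, 2, 1, 3, 3, 2, 2, 1, 1].
max_i inc[i]+dec[i]−1 = 8, with one witness 8, 19, 34, 46, 35, 29, 27, 19.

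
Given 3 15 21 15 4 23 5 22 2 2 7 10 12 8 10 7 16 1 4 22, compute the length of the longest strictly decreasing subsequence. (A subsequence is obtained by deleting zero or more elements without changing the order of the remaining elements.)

6

One longest decreasing subsequence is 21, 15, 10, 8, 7, 1 (positions 3,4,12,14,16,18), of length 6; no longer one exists.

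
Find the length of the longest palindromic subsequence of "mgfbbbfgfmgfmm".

9

One longest palindromic subsequence is mgfbbbfgm (positions 1,2,3,4,5,6,9,11,14); it reads the same forward and backward, and the interval DP gives dp[1][14] = 9.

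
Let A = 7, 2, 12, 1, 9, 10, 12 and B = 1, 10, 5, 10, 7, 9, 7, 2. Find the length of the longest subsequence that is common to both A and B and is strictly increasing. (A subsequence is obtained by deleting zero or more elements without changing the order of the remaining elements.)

For each value that appears in both, track the longest common increasing run ending there.
The best achievable length is 2; one witness is 1, 10 (A-positions 4,6, B-positions 1,2).

2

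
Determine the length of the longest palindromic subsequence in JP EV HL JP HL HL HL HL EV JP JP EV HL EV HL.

10

One longest palindromic subsequence is EV HL JP HL HL HL HL JP HL EV (positions 2,3,4,5,6,7,8,11,13,14); it reads the same forward and backward, and the interval DP gives dp[1][15] = 10.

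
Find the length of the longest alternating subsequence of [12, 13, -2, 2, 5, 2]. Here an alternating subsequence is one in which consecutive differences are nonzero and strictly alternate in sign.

A longest alternating subsequence is 12, 13, -2, 5, 2 (positions 1,2,3,5,6); its 4 consecutive differences strictly alternate in sign, and length 5 is optimal.

5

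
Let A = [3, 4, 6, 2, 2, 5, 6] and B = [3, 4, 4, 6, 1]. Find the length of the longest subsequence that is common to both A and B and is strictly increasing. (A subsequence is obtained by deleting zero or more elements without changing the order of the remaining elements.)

A longest common strictly increasing subsequence is 3, 4, 6 (length 3); it appears in order in both A and B, and no longer such subsequence exists.

3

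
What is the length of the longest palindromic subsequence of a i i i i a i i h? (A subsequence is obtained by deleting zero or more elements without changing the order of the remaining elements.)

Using dp[i][j] = 2 + dp[i+1][j−1] if the ends match, else max(dp[i+1][j], dp[i][j−1]):
dp[1][9] = 6. A witness is iiiiii at positions 2,3,4,5,7,8.

6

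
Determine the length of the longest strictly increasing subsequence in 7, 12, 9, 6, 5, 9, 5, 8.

Let dp[i] be the longest increasing subsequence ending at position i. Then dp = [1, 2, 2, 1, 1, 2, 1, 2].
The maximum is 2; one witness is 7, 12 at positions 1,2.

2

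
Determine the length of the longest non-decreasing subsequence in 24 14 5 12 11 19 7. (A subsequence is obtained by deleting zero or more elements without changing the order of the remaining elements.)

3

Let dp[i] be the longest non-decreasing subsequence ending at position i. Then dp = [1, 1, 1, 2, 2, 3, 2].
The maximum is 3; one witness is 5, 12, 19 at positions 3,4,6.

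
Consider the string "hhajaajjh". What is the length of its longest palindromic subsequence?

6

Using dp[i][j] = 2 + dp[i+1][j−1] if the ends match, else max(dp[i+1][j], dp[i][j−1]):
dp[1][9] = 6. A witness is hjaajh at positions 1,4,5,6,8,9.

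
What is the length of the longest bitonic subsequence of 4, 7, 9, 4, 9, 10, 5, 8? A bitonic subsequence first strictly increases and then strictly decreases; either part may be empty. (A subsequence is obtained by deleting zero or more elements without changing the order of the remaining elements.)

5

One longest bitonic subsequence is 4, 7, 9, 10, 8 (positions 1,2,3,6,8): it rises to 10 then falls. Length 5 is optimal.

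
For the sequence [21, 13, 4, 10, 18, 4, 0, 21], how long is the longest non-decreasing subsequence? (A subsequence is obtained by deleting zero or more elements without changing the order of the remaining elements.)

Let dp[i] be the longest non-decreasing subsequence ending at position i. Then dp = [1, 1, 1, 2, 3, 2, 1, 4].
The maximum is 4; one witness is 4, 10, 18, 21 at positions 3,4,5,8.

4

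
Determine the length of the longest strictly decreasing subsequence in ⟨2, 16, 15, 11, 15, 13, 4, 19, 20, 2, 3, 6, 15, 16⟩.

Scanning left to right, the best length ending at each element is: 2→1, 16→1, 15→2, 11→3, 15→2, 13→3, 4→4, 19→1, 20→1, 2→5, 3→5, 6→4, 15→2, 16→2.
So the longest decreasing subsequence has length 5, e.g. 16, 15, 11, 4, 2.

5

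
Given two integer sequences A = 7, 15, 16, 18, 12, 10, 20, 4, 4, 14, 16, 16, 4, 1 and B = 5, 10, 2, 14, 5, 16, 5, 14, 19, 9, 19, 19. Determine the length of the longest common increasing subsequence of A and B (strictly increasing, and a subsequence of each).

For each value that appears in both, track the longest common increasing run ending there.
The best achievable length is 3; one witness is 10, 14, 16 (A-positions 6,10,11, B-positions 2,4,6).

3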